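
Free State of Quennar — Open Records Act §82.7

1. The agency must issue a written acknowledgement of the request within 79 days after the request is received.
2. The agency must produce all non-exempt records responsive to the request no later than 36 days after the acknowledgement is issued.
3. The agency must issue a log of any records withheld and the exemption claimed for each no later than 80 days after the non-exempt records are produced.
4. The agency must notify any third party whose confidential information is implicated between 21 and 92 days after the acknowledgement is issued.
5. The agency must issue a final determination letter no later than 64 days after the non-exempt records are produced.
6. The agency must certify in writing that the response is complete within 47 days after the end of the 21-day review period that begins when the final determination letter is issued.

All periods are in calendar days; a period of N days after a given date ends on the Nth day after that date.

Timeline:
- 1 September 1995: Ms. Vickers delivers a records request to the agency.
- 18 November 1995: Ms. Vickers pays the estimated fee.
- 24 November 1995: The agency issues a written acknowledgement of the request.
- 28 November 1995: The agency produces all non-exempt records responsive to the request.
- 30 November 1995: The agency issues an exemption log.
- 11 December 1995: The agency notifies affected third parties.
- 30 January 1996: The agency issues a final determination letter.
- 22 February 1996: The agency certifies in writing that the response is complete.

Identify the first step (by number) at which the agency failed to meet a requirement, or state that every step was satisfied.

Step 1

Step 1 — counting 79 days from 1 September 1995 (when the request is received) gives a deadline of 19 November 1995; not done until 24 November 1995, 5 days after the deadline.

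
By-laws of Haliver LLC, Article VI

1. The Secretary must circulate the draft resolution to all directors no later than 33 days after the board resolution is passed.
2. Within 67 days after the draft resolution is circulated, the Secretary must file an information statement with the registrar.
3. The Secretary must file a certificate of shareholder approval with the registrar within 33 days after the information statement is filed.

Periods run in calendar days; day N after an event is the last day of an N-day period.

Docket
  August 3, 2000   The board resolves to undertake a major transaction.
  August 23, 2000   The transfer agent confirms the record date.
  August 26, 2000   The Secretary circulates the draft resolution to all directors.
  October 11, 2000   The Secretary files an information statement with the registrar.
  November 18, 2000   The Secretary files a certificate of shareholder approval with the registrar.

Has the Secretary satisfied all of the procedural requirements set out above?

Step 1 — counting 33 days from August 3, 2000 (when the board resolution is passed) gives a deadline of September 5, 2000; completed August 26, 2000, before the deadline.
Step 2 — counting 67 days from August 26, 2000 (when the draft resolution is circulated) gives a deadline of November 1, 2000; done October 11, 2000 — timely.
Step 3 — counting 33 days from October 11, 2000 (when the information statement is filed) gives a deadline of November 13, 2000; not done until November 18, 2000, 5 days after the deadline.

No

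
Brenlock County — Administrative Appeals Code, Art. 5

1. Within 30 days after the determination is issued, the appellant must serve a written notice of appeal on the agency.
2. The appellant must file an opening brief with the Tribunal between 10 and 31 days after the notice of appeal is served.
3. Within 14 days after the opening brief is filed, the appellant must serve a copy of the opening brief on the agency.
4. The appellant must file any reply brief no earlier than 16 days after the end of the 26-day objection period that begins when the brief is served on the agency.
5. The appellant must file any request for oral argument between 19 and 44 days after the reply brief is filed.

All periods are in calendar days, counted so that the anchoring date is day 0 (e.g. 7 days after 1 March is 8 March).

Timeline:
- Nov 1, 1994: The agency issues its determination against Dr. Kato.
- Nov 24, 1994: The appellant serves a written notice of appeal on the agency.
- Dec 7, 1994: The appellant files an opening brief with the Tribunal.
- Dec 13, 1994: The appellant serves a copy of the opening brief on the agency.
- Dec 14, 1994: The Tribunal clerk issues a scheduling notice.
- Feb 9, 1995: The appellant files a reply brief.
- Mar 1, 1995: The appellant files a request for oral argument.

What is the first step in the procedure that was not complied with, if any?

None — every step was satisfied

Step 1 — counting 30 days from Nov 1, 1994 (when the determination is issued) gives a deadline of Dec 1, 1994; Nov 24, 1994 is within that limit.
Step 2 — 10 and 31 days from Nov 24, 1994 (when the notice of appeal is served) are Dec 4, 1994 and Dec 25, 1994 respectively; done Dec 7, 1994 — within the window.
Step 3 — counting 14 days from Dec 7, 1994 (when the opening brief is filed) gives a deadline of Dec 21, 1994; completed Dec 13, 1994, before the deadline.
Step 4 — must wait 16 days from Jan 8, 1995 (end of the 26-day objection period, which began when the brief is served on the agency on Dec 13, 1994), so not before Jan 24, 1995; done Feb 9, 1995 — permitted.
Step 5 — 19 and 44 days from Feb 9, 1995 (when the reply brief is filed) are Feb 28, 1995 and Mar 25, 1995 respectively; done Mar 1, 1995, which is between those dates.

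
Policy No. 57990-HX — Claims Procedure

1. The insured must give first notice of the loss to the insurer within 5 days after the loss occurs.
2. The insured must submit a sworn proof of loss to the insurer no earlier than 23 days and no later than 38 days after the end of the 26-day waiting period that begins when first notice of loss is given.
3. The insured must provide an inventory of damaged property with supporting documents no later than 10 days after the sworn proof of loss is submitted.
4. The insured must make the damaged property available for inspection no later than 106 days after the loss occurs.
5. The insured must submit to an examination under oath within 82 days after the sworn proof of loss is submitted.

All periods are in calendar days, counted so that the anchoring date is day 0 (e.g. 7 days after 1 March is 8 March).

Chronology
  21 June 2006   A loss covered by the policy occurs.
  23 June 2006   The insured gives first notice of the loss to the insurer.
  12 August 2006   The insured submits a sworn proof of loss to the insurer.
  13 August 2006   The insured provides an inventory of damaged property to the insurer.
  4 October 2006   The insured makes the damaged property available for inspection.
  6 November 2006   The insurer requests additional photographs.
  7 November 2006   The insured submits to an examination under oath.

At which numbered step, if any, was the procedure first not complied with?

Step 5

Step 1: 5 days after 21 June 2006 (when the loss occurs) is 26 June 2006; completed 23 June 2006, before the deadline.
Step 2: the window is 23–38 days after 19 July 2006 (end of the 26-day waiting period, which began when first notice of loss is given on 23 June 2006), so 11 August 2006 through 26 August 2006; done 12 August 2006 — within the window.
Step 3: 10 days after 12 August 2006 (when the sworn proof of loss is submitted) is 22 August 2006; done 13 August 2006 — timely.
Step 4: 106 days after 21 June 2006 (when the loss occurs) is 5 October 2006; done 4 October 2006 — timely.
Step 5: 82 days after 12 August 2006 (when the sworn proof of loss is submitted) is 2 November 2006; not done until 7 November 2006, 5 days after the deadline.
No need to go further; step 5 was not satisfied.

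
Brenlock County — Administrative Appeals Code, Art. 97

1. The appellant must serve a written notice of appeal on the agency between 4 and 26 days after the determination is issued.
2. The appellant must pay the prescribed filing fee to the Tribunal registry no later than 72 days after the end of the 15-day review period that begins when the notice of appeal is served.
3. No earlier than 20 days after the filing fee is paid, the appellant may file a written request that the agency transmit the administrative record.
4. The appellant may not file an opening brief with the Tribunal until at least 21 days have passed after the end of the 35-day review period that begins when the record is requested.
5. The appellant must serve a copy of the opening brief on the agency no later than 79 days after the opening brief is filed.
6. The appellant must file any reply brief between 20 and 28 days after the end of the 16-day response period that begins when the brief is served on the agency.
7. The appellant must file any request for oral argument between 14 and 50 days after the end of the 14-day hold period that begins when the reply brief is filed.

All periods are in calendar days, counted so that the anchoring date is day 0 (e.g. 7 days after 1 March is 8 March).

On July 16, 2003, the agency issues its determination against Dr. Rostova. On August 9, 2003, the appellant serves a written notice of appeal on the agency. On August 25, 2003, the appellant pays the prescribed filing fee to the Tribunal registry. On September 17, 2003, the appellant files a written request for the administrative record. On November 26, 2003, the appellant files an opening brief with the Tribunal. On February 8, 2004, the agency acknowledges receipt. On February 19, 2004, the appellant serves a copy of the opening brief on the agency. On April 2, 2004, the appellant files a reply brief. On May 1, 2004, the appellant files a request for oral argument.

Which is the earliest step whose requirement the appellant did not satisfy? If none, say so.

(1) the permitted window runs from July 16, 2003 + 4 = July 20, 2003 to July 16, 2003 + 26 = August 11, 2003; August 9, 2003 falls inside that range.
(2) due by August 24, 2003 + 72 days = November 4, 2003; August 25, 2003 is within that limit.
(3) permitted from August 25, 2003 + 20 days = September 14, 2003 onward; done September 17, 2003 — permitted.
(4) permitted from October 22, 2003 + 21 days = November 12, 2003 onward; November 26, 2003 is on or after that date.
(5) due by November 26, 2003 + 79 days = February 13, 2004; done February 19, 2004 — 6 days late.

Step 5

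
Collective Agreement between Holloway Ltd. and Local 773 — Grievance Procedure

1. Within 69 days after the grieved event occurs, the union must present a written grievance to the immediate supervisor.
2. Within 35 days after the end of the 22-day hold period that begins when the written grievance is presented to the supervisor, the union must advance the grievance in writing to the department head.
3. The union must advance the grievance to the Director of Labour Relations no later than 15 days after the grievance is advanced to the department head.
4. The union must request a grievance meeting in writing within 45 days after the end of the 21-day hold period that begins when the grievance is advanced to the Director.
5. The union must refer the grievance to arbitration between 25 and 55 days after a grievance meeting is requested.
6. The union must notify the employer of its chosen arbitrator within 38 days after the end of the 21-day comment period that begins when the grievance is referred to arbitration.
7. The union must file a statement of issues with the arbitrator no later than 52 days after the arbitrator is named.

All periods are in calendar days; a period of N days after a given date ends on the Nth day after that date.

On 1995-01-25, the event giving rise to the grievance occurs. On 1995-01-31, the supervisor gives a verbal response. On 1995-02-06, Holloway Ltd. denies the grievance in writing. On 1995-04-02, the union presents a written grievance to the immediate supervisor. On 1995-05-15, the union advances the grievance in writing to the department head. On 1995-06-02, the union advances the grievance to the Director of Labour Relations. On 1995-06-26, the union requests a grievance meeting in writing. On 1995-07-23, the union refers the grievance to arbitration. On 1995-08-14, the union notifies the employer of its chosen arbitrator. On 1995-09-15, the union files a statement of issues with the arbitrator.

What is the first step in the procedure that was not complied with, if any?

Step 3

Step 1 — counting 69 days from 1995-01-25 (when the grieved event occurs) gives a deadline of 1995-04-04; done 1995-04-02 — timely.
Step 2 — counting 35 days from 1995-04-24 (end of the 22-day hold period, which began when the written grievance is presented to the supervisor on 1995-04-02) gives a deadline of 1995-05-29; done 1995-05-15 — timely.
Step 3 — counting 15 days from 1995-05-15 (when the grievance is advanced to the department head) gives a deadline of 1995-05-30; 1995-06-02 misses that deadline by 3 days.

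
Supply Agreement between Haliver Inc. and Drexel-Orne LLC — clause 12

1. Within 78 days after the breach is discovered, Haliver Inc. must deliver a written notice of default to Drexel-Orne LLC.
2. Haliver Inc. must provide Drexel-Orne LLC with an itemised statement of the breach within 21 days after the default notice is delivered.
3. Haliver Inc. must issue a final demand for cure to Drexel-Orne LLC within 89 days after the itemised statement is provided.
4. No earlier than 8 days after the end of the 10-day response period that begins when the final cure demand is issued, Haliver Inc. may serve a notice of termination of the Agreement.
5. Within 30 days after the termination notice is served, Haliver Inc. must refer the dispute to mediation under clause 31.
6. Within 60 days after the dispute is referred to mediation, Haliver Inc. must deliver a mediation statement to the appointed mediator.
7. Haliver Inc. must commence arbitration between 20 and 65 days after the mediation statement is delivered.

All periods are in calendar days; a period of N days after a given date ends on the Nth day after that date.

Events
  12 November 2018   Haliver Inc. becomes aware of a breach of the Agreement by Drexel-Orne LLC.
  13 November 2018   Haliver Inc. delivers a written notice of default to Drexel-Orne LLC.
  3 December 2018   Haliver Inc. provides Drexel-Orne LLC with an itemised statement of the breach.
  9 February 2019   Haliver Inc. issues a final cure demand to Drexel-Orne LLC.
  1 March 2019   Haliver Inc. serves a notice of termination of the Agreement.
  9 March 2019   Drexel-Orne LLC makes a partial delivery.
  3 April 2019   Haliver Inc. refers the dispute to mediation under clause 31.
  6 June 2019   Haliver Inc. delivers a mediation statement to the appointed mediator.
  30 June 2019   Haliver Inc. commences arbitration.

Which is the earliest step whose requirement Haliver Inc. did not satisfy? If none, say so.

Step 1 — counting 78 days from 12 November 2018 (when the breach is discovered) gives a deadline of 29 January 2019; done 13 November 2018 — timely.
Step 2 — counting 21 days from 13 November 2018 (when the default notice is delivered) gives a deadline of 4 December 2018; 3 December 2018 is within that limit.
Step 3 — counting 89 days from 3 December 2018 (when the itemised statement is provided) gives a deadline of 2 March 2019; 9 February 2019 is within that limit.
Step 4 — must wait 8 days from 19 February 2019 (end of the 10-day response period, which began when the final cure demand is issued on 9 February 2019), so not before 27 February 2019; done 1 March 2019, after the minimum wait.
Step 5 — counting 30 days from 1 March 2019 (when the termination notice is served) gives a deadline of 31 March 2019; not done until 3 April 2019, 3 days after the deadline.

Step 5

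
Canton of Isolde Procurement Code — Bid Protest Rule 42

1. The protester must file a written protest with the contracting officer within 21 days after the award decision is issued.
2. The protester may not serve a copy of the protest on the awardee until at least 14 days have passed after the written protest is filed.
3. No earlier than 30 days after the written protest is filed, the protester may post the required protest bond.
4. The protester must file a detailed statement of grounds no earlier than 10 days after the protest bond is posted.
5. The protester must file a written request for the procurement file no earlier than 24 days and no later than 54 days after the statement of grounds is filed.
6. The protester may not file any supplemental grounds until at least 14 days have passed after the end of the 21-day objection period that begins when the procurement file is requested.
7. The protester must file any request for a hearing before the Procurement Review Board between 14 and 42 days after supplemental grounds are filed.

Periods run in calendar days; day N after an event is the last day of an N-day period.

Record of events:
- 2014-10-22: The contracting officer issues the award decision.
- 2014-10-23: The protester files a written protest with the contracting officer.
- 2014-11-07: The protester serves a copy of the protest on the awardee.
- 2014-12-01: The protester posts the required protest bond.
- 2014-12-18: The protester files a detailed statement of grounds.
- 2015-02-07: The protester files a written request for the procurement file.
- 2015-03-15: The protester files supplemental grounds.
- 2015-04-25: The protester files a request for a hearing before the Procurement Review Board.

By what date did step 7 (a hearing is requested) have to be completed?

Step 7 runs from 2015-03-15, when supplemental grounds are filed. The window is 14–42 days after 2015-03-15; it closes on 2015-04-26.

2015-04-26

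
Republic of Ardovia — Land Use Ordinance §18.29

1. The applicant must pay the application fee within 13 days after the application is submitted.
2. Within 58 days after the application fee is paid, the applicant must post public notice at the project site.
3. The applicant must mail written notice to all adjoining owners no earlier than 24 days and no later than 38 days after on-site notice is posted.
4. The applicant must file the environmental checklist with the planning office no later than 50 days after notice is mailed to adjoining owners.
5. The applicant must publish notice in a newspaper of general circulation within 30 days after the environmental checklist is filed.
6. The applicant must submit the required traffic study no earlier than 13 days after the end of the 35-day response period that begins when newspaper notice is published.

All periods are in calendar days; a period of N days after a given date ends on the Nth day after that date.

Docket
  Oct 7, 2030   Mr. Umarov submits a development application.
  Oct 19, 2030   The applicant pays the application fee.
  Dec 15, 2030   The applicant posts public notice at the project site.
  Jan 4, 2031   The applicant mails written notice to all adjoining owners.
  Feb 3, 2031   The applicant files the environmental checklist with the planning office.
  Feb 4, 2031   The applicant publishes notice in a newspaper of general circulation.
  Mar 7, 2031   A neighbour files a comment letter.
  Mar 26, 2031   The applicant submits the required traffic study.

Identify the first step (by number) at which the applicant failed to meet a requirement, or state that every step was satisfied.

Step 3

Step 1 — counting 13 days from Oct 7, 2030 (when the application is submitted) gives a deadline of Oct 20, 2030; completed Oct 19, 2030, before the deadline.
Step 2 — counting 58 days from Oct 19, 2030 (when the application fee is paid) gives a deadline of Dec 16, 2030; done Dec 15, 2030 — timely.
Step 3 — 24 and 38 days from Dec 15, 2030 (when on-site notice is posted) are Jan 8, 2031 and Jan 22, 2031 respectively; Jan 4, 2031 is 4 days too early.
That is the first point of non-compliance.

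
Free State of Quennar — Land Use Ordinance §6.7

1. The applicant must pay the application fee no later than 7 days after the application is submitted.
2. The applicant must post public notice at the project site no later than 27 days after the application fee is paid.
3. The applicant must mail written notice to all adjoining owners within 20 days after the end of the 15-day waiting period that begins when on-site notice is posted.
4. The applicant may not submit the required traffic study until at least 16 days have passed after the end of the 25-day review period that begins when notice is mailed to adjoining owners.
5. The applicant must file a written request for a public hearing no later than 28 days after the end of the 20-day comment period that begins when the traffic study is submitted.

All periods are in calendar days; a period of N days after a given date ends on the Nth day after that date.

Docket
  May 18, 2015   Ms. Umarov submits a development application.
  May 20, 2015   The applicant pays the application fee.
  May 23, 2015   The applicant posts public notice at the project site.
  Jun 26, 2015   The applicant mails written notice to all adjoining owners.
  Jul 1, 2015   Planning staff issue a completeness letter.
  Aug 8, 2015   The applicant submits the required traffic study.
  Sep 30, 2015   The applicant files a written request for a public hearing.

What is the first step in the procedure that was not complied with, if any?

Step 5

Step 1: 7 days after May 18, 2015 (when the application is submitted) is May 25, 2015; done May 20, 2015 — timely.
Step 2: 27 days after May 20, 2015 (when the application fee is paid) is Jun 16, 2015; completed May 23, 2015, before the deadline.
Step 3: 20 days after Jun 7, 2015 (end of the 15-day waiting period, which began when on-site notice is posted on May 23, 2015) is Jun 27, 2015; Jun 26, 2015 is within that limit.
Step 4: the earliest permitted date is 16 days after Jul 21, 2015 (end of the 25-day review period, which began when notice is mailed to adjoining owners on Jun 26, 2015), i.e. Aug 6, 2015; done Aug 8, 2015 — permitted.
Step 5: 28 days after Aug 28, 2015 (end of the 20-day comment period, which began when the traffic study is submitted on Aug 8, 2015) is Sep 25, 2015; Sep 30, 2015 misses that deadline by 5 days.
The analysis stops there.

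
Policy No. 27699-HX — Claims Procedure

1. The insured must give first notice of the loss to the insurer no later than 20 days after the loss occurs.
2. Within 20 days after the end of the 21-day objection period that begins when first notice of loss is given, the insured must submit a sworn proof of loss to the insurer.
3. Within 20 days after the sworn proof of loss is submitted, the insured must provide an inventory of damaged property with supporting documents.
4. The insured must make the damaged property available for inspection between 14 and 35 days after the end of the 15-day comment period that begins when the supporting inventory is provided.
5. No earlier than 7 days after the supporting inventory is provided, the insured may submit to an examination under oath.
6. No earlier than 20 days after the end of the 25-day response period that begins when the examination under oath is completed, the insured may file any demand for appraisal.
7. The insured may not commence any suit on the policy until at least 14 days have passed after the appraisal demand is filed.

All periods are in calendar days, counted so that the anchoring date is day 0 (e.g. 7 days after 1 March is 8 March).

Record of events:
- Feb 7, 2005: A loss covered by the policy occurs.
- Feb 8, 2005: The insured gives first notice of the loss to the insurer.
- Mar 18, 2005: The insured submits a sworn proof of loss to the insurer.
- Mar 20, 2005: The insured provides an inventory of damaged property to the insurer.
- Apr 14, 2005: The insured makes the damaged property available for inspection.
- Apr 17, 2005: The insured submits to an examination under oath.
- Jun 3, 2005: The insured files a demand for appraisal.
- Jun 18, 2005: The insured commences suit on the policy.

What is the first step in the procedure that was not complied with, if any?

Step 4

Step 1 — counting 20 days from Feb 7, 2005 (when the loss occurs) gives a deadline of Feb 27, 2005; done Feb 8, 2005 — timely.
Step 2 — counting 20 days from Mar 1, 2005 (end of the 21-day objection period, which began when first notice of loss is given on Feb 8, 2005) gives a deadline of Mar 21, 2005; done Mar 18, 2005 — timely.
Step 3 — counting 20 days from Mar 18, 2005 (when the sworn proof of loss is submitted) gives a deadline of Apr 7, 2005; completed Mar 20, 2005, before the deadline.
Step 4 — 14 and 35 days from Apr 4, 2005 (end of the 15-day comment period, which began when the supporting inventory is provided on Mar 20, 2005) are Apr 18, 2005 and May 9, 2005 respectively; Apr 14, 2005 is 4 days too early.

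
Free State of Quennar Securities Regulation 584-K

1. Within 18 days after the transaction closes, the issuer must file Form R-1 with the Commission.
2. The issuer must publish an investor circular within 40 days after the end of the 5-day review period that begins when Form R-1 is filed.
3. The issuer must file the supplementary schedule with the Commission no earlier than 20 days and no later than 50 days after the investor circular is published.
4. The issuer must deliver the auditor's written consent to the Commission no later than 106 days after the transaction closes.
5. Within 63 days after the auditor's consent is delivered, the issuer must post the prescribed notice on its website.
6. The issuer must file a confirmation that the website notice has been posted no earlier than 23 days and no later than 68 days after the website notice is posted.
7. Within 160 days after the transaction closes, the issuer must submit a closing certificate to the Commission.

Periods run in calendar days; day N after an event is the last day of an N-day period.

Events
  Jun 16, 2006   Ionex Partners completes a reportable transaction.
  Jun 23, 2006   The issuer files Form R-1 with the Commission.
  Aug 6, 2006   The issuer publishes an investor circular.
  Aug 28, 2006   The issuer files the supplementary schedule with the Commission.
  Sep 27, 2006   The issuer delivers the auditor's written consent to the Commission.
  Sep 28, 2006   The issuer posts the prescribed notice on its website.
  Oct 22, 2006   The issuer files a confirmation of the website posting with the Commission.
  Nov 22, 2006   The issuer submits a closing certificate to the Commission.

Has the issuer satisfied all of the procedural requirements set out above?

Yes

Step 1: 18 days after Jun 16, 2006 (when the transaction closes) is Jul 4, 2006; done Jun 23, 2006 — timely.
Step 2: 40 days after Jun 28, 2006 (end of the 5-day review period, which began when Form R-1 is filed on Jun 23, 2006) is Aug 7, 2006; Aug 6, 2006 is within that limit.
Step 3: the window is 20–50 days after Aug 6, 2006 (when the investor circular is published), so Aug 26, 2006 through Sep 25, 2006; done Aug 28, 2006, which is between those dates.
Step 4: 106 days after Jun 16, 2006 (when the transaction closes) is Sep 30, 2006; completed Sep 27, 2006, before the deadline.
Step 5: 63 days after Sep 27, 2006 (when the auditor's consent is delivered) is Nov 29, 2006; done Sep 28, 2006 — timely.
Step 6: the window is 23–68 days after Sep 28, 2006 (when the website notice is posted), so Oct 21, 2006 through Dec 5, 2006; done Oct 22, 2006, which is between those dates.
Step 7: 160 days after Jun 16, 2006 (when the transaction closes) is Nov 23, 2006; Nov 22, 2006 is within that limit.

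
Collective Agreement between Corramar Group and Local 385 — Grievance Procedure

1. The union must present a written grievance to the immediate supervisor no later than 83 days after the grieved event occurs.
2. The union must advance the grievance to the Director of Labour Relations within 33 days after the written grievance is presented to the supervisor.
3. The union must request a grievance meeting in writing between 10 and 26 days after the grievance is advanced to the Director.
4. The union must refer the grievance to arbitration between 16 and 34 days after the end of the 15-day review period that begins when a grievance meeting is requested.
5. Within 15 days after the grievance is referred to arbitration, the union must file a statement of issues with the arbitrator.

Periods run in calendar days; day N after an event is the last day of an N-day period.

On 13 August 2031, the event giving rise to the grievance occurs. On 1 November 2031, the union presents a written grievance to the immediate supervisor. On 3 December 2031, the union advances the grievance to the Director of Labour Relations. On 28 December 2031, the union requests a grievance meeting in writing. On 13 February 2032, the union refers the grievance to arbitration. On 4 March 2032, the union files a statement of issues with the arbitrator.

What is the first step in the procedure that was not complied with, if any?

Step 1 — counting 83 days from 13 August 2031 (when the grieved event occurs) gives a deadline of 4 November 2031; 1 November 2031 is within that limit.
Step 2 — counting 33 days from 1 November 2031 (when the written grievance is presented to the supervisor) gives a deadline of 4 December 2031; done 3 December 2031 — timely.
Step 3 — 10 and 26 days from 3 December 2031 (when the grievance is advanced to the Director) are 13 December 2031 and 29 December 2031 respectively; done 28 December 2031 — within the window.
Step 4 — 16 and 34 days from 12 January 2032 (end of the 15-day review period, which began when a grievance meeting is requested on 28 December 2031) are 28 January 2032 and 15 February 2032 respectively; done 13 February 2032 — within the window.
Step 5 — counting 15 days from 13 February 2032 (when the grievance is referred to arbitration) gives a deadline of 28 February 2032; 4 March 2032 misses that deadline by 5 days.
That is the first point of non-compliance.

Step 5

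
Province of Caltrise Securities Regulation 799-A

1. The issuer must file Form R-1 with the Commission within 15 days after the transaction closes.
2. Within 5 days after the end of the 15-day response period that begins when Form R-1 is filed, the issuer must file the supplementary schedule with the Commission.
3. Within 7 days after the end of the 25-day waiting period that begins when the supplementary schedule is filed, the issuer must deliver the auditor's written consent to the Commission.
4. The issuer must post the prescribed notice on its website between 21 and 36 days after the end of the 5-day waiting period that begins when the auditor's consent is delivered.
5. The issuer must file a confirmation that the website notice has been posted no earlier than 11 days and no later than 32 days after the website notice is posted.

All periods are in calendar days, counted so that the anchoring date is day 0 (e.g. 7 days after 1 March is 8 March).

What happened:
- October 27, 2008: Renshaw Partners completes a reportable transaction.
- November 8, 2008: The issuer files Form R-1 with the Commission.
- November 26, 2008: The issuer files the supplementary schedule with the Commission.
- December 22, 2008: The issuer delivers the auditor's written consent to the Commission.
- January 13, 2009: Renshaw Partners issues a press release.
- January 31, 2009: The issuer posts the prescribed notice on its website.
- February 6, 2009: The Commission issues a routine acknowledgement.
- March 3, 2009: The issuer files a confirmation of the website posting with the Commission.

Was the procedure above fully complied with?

Yes

(1) due by October 27, 2008 + 15 days = November 11, 2008; completed November 8, 2008, before the deadline.
(2) due by November 23, 2008 + 5 days = November 28, 2008; completed November 26, 2008, before the deadline.
(3) due by December 21, 2008 + 7 days = December 28, 2008; December 22, 2008 is within that limit.
(4) the permitted window runs from December 27, 2008 + 21 = January 17, 2009 to December 27, 2008 + 36 = February 1, 2009; done January 31, 2009 — within the window.
(5) the permitted window runs from January 31, 2009 + 11 = February 11, 2009 to January 31, 2009 + 32 = March 4, 2009; done March 3, 2009 — within the window.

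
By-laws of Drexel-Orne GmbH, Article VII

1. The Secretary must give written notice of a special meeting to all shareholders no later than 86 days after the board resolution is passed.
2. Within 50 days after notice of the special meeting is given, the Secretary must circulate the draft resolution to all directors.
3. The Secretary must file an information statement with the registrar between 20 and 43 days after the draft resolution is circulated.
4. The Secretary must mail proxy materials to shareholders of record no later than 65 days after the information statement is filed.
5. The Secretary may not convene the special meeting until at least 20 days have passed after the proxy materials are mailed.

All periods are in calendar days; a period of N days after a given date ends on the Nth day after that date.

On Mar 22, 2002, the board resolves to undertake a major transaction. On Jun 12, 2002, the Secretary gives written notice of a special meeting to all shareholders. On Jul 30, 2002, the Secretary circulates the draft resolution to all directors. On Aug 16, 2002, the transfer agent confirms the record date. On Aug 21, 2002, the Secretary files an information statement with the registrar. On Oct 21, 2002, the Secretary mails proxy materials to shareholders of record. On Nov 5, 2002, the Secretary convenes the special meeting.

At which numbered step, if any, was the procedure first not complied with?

Step 1: 86 days after Mar 22, 2002 (when the board resolution is passed) is Jun 16, 2002; completed Jun 12, 2002, before the deadline.
Step 2: 50 days after Jun 12, 2002 (when notice of the special meeting is given) is Aug 1, 2002; done Jul 30, 2002 — timely.
Step 3: the window is 20–43 days after Jul 30, 2002 (when the draft resolution is circulated), so Aug 19, 2002 through Sep 11, 2002; Aug 21, 2002 falls inside that range.
Step 4: 65 days after Aug 21, 2002 (when the information statement is filed) is Oct 25, 2002; done Oct 21, 2002 — timely.
Step 5: the earliest permitted date is 20 days after Oct 21, 2002 (when the proxy materials are mailed), i.e. Nov 10, 2002; Nov 5, 2002 is 5 days before the earliest permitted date.

Step 5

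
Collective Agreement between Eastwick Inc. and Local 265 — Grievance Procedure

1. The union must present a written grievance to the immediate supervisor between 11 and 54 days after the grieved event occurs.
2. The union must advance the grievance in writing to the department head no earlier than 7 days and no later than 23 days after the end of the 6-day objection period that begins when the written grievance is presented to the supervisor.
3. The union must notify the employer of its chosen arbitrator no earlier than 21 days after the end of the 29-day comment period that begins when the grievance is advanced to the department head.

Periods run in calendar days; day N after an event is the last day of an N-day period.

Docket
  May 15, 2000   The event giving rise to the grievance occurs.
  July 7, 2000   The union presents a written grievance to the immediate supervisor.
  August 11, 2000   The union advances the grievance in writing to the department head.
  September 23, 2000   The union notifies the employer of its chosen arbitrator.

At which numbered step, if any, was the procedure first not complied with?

Step 2

Step 1: the window is 11–54 days after May 15, 2000 (when the grieved event occurs), so May 26, 2000 through July 8, 2000; July 7, 2000 falls inside that range.
Step 2: the window is 7–23 days after July 13, 2000 (end of the 6-day objection period, which began when the written grievance is presented to the supervisor on July 7, 2000), so July 20, 2000 through August 5, 2000; done August 11, 2000 — 6 days after the window closed.
Later steps need not be reached.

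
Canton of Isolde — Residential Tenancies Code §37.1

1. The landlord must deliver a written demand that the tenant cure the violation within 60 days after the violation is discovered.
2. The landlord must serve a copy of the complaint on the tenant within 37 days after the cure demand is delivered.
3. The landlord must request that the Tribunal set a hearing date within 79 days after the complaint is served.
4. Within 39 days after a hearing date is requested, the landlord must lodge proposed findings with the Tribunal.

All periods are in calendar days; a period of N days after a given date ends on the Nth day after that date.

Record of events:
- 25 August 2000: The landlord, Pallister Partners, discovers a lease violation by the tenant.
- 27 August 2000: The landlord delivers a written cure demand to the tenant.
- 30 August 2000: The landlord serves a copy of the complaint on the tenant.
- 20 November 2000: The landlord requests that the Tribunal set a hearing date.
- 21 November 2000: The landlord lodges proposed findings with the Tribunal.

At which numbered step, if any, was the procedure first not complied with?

Step 3

Step 1 — counting 60 days from 25 August 2000 (when the violation is discovered) gives a deadline of 24 October 2000; done 27 August 2000 — timely.
Step 2 — counting 37 days from 27 August 2000 (when the cure demand is delivered) gives a deadline of 3 October 2000; 30 August 2000 is within that limit.
Step 3 — counting 79 days from 30 August 2000 (when the complaint is served) gives a deadline of 17 November 2000; 20 November 2000 misses that deadline by 3 days.
The procedure was therefore not followed at step 3.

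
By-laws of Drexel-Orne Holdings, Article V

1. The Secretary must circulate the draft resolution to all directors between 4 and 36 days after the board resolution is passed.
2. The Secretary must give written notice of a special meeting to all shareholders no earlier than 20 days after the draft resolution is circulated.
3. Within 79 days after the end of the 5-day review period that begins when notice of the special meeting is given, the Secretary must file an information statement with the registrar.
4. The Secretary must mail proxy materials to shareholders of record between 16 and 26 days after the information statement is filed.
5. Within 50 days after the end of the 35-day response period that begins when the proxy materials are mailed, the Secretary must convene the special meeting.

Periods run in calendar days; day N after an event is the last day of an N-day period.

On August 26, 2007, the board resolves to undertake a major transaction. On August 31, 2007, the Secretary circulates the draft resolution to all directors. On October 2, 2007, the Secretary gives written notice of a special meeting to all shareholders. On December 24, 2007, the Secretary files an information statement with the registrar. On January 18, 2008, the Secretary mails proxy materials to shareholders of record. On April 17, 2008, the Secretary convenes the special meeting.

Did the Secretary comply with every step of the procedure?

(1) the permitted window runs from August 26, 2007 + 4 = August 30, 2007 to August 26, 2007 + 36 = October 1, 2007; August 31, 2007 falls inside that range.
(2) permitted from August 31, 2007 + 20 days = September 20, 2007 onward; October 2, 2007 is on or after that date.
(3) due by October 7, 2007 + 79 days = December 25, 2007; done December 24, 2007 — timely.
(4) the permitted window runs from December 24, 2007 + 16 = January 9, 2008 to December 24, 2007 + 26 = January 19, 2008; done January 18, 2008, which is between those dates.
(5) due by February 22, 2008 + 50 days = April 12, 2008; April 17, 2008 misses that deadline by 5 days.
No need to go further; step 5 was not satisfied.

No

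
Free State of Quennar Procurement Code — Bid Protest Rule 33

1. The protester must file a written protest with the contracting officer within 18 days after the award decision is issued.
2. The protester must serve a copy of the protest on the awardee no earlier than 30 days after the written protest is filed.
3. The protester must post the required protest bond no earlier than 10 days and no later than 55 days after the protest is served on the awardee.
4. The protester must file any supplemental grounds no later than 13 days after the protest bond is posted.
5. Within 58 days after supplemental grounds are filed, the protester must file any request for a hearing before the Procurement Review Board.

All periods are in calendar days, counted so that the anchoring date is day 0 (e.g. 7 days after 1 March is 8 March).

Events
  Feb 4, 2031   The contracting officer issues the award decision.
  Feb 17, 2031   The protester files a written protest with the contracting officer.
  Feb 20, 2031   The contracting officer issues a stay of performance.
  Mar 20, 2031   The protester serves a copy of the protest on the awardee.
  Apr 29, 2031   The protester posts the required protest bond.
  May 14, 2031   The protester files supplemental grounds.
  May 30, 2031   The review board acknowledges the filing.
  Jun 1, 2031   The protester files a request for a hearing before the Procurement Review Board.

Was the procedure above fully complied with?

No

Step 1 — counting 18 days from Feb 4, 2031 (when the award decision is issued) gives a deadline of Feb 22, 2031; Feb 17, 2031 is within that limit.
Step 2 — must wait 30 days from Feb 17, 2031 (when the written protest is filed), so not before Mar 19, 2031; Mar 20, 2031 is on or after that date.
Step 3 — 10 and 55 days from Mar 20, 2031 (when the protest is served on the awardee) are Mar 30, 2031 and May 14, 2031 respectively; done Apr 29, 2031, which is between those dates.
Step 4 — counting 13 days from Apr 29, 2031 (when the protest bond is posted) gives a deadline of May 12, 2031; not done until May 14, 2031, 2 days after the deadline.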